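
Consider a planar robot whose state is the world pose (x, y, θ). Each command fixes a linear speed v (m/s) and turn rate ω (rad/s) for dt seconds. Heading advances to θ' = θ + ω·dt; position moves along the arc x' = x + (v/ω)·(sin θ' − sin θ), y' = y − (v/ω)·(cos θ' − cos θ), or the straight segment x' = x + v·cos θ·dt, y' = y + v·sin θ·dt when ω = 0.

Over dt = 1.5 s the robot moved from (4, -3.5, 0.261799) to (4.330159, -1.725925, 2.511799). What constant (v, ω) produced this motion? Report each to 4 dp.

Δθ = 2.511799 − 0.261799 = 2.250000
ω = Δθ/dt = 2.250000/1.5 = 1.5000
R = −Δy/(cos θ' − cos θ) = 1.0000
v = R·ω = 1.0000·1.5000 = 1.5000

v = 1.5000, ω = 1.5000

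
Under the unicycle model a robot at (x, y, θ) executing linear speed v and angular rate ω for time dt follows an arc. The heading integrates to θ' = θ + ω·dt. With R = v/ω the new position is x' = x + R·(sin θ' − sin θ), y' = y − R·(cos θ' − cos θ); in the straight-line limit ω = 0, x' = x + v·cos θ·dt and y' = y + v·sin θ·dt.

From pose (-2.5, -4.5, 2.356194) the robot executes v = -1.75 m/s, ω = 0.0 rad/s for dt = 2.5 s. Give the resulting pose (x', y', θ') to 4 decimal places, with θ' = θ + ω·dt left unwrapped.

(0.5936, -7.5936, 2.3562)

θ' = 2.3562 + 0.0·2.5 = 2.3562
ω = 0 → straight: x' = -2.5 + -1.75·cos(2.3562)·2.5 = 0.5936
y' = -4.5 + -1.75·sin(2.3562)·2.5 = -7.5936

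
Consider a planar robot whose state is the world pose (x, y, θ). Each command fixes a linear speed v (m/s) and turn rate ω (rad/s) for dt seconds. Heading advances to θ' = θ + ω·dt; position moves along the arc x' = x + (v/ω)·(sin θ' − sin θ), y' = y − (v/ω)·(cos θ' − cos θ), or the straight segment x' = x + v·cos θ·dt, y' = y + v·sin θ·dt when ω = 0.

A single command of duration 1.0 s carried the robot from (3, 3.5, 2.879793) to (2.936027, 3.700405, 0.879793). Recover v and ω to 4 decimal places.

Δθ = 0.879793 − 2.879793 = -2.000000
ω = Δθ/dt = -2.000000/1.0 = -2.0000
R = −Δy/(cos θ' − cos θ) = -0.1250
v = R·ω = -0.1250·-2.0000 = 0.2500

v = 0.2500, ω = -2.0000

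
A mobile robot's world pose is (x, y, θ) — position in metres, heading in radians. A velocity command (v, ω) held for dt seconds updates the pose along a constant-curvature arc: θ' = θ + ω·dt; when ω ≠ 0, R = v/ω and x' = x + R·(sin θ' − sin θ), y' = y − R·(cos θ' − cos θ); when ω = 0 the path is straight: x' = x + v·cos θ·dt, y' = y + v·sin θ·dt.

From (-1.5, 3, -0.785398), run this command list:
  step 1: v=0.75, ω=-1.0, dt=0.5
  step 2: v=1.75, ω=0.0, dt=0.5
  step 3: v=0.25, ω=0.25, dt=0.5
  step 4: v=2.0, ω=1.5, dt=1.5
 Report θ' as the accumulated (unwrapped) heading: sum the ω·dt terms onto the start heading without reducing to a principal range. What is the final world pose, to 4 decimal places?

step 1: θ'=-1.2854 (R=-0.7500) → pose (-1.3107, 2.6808, -1.2854)
step 2: θ'=-1.2854 (straight) → pose (-1.0643, 1.8412, -1.2854)
step 3: θ'=-1.1604 (R=1.0000) → pose (-1.0217, 1.7238, -1.1604)
step 4: θ'=1.0896 (R=1.3333) → pose (1.3828, 1.6386, 1.0896)

(1.3828, 1.6386, 1.0896)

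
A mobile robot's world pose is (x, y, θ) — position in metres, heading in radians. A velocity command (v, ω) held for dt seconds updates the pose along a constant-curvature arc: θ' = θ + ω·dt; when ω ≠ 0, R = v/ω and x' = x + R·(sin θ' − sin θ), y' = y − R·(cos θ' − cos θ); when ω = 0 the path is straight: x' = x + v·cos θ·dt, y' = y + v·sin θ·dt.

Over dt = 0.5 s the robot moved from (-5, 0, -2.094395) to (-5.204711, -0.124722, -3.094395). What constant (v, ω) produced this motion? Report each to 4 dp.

v = 0.5000, ω = -2.0000

Δθ = -3.094395 − -2.094395 = -1.000000
ω = Δθ/dt = -1.000000/0.5 = -2.0000
R = Δx/(sin θ' − sin θ) = -0.2500
v = R·ω = -0.2500·-2.0000 = 0.5000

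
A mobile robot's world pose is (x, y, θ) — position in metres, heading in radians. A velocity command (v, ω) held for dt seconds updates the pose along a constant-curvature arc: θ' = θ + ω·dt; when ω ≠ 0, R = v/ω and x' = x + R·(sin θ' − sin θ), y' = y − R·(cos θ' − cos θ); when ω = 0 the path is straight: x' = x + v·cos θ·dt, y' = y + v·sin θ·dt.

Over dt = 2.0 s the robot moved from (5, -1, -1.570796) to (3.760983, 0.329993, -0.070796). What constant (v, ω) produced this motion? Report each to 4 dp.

v = -1.0000, ω = 0.7500

Δθ = -0.070796 − -1.570796 = 1.500000
ω = Δθ/dt = 1.500000/2.0 = 0.7500
R = −Δy/(cos θ' − cos θ) = -1.3333
v = R·ω = -1.3333·0.7500 = -1.0000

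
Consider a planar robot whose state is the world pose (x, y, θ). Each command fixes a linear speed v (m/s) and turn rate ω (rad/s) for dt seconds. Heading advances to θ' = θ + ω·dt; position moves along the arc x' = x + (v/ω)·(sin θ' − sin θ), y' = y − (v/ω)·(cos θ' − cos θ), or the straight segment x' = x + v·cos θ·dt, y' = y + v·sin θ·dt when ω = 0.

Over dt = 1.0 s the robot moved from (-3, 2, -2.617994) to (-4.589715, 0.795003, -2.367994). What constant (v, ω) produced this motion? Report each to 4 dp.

Δθ = -2.367994 − -2.617994 = 0.250000
ω = Δθ/dt = 0.250000/1.0 = 0.2500
R = Δx/(sin θ' − sin θ) = 8.0000
v = R·ω = 8.0000·0.2500 = 2.0000

v = 2.0000, ω = 0.2500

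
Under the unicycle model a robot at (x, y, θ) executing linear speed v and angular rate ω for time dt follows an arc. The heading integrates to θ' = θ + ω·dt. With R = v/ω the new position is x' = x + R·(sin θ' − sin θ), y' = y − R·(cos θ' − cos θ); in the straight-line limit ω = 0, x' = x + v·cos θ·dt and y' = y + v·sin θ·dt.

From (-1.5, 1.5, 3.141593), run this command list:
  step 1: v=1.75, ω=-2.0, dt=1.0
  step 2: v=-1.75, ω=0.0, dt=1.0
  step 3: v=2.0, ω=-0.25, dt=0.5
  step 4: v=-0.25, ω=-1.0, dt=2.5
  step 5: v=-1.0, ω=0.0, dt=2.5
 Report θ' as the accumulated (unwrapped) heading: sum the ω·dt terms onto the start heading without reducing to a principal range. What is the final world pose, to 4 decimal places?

(-3.2319, 4.6290, -1.4834)

step 1: θ'=1.1416 (R=-0.8750) → pose (-2.2956, 2.7391, 1.1416)
step 2: θ'=1.1416 (straight) → pose (-3.0239, 1.1479, 1.1416)
step 3: θ'=1.0166 (R=-8.0000) → pose (-2.5521, 2.0288, 1.0166)
step 4: θ'=-1.4834 (R=0.2500) → pose (-3.0137, 2.1386, -1.4834)
step 5: θ'=-1.4834 (straight) → pose (-3.2319, 4.6290, -1.4834)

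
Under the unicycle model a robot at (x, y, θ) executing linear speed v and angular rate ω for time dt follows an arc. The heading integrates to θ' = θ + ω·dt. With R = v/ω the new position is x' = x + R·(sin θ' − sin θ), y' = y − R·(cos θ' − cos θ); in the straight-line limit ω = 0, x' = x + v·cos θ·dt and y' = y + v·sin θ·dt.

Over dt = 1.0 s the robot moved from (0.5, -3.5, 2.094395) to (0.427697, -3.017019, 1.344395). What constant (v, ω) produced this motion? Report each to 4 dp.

Δθ = 1.344395 − 2.094395 = -0.750000
ω = Δθ/dt = -0.750000/1.0 = -0.7500
R = −Δy/(cos θ' − cos θ) = -0.6667
v = R·ω = -0.6667·-0.7500 = 0.5000

v = 0.5000, ω = -0.7500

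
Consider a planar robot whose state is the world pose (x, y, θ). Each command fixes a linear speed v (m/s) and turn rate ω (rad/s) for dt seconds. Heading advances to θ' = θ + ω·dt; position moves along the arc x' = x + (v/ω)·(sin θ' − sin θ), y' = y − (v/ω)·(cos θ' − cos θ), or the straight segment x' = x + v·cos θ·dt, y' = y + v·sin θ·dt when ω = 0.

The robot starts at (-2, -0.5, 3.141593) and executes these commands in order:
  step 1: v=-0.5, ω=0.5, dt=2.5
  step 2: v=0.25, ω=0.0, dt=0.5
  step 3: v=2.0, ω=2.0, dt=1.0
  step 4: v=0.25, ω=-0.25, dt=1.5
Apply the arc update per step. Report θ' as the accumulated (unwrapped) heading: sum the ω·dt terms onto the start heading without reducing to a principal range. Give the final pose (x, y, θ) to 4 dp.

step 1: θ'=4.3916 (R=-1.0000) → pose (-1.0510, 0.1847, 4.3916)
step 2: θ'=4.3916 (straight) → pose (-1.0904, 0.0661, 4.3916)
step 3: θ'=6.3916 (R=1.0000) → pose (-0.0333, -1.2434, 6.3916)
step 4: θ'=6.0166 (R=-1.0000) → pose (0.3384, -1.2729, 6.0166)

(0.3384, -1.2729, 6.0166)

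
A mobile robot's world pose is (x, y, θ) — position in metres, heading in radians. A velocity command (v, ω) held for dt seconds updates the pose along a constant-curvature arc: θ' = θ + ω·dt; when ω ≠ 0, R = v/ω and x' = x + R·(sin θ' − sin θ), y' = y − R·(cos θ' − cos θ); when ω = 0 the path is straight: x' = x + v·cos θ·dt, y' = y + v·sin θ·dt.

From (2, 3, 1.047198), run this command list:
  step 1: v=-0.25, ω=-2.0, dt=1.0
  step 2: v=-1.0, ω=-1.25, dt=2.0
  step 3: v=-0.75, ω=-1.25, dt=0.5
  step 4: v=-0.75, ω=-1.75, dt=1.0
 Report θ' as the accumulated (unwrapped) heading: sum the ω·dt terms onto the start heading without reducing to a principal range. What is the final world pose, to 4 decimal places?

(2.8297, 3.3607, -5.8278)

step 1: θ'=-0.9528 (R=0.1250) → pose (1.7899, 2.9901, -0.9528)
step 2: θ'=-3.4528 (R=0.8000) → pose (2.6869, 4.2152, -3.4528)
step 3: θ'=-4.0778 (R=0.6000) → pose (2.9863, 3.9997, -4.0778)
step 4: θ'=-5.8278 (R=0.4286) → pose (2.8297, 3.3607, -5.8278)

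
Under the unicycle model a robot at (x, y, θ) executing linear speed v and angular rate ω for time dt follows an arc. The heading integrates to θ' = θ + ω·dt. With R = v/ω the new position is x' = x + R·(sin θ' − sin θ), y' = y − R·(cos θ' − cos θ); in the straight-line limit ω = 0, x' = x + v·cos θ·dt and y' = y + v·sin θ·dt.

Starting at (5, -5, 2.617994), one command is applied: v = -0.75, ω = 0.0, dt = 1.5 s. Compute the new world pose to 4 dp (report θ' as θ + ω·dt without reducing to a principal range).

θ' = 2.6180 + 0.0·1.5 = 2.6180
ω = 0 → straight: x' = 5 + -0.75·cos(2.6180)·1.5 = 5.9743
y' = -5 + -0.75·sin(2.6180)·1.5 = -5.5625

(5.9743, -5.5625, 2.6180)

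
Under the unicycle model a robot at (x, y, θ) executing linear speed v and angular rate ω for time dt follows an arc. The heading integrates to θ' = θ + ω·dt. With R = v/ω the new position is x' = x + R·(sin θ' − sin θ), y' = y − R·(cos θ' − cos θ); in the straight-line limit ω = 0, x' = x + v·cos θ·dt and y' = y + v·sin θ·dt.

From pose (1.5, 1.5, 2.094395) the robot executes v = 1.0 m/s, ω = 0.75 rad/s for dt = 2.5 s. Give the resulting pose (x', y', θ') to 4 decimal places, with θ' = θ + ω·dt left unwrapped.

θ' = 2.0944 + 0.75·2.5 = 3.9694
R = v/ω = 1.0/0.75 = 1.3333
x' = 1.5 + 1.3333·(sin 3.9694 − sin 2.0944) = -0.6366
y' = 1.5 − 1.3333·(cos 3.9694 − cos 2.0944) = 1.7353

(-0.6366, 1.7353, 3.9694)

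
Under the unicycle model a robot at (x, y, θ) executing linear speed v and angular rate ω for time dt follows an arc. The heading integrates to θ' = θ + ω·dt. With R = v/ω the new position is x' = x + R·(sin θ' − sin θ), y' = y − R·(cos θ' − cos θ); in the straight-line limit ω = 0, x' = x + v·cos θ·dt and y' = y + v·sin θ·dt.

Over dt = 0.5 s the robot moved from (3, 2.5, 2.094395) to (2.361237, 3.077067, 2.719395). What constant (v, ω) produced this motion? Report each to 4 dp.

v = 1.7500, ω = 1.2500

Δθ = 2.719395 − 2.094395 = 0.625000
ω = Δθ/dt = 0.625000/0.5 = 1.2500
R = Δx/(sin θ' − sin θ) = 1.4000
v = R·ω = 1.4000·1.2500 = 1.7500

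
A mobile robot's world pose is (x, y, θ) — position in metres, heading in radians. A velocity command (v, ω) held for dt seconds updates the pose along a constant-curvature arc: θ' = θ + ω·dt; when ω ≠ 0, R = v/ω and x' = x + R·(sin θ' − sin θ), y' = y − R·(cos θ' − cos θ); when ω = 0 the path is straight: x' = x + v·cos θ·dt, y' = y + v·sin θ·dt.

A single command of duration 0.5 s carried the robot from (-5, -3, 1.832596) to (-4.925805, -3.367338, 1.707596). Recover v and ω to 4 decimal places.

Δθ = 1.707596 − 1.832596 = -0.125000
ω = Δθ/dt = -0.125000/0.5 = -0.2500
R = −Δy/(cos θ' − cos θ) = 3.0000
v = R·ω = 3.0000·-0.2500 = -0.7500

v = -0.7500, ω = -0.2500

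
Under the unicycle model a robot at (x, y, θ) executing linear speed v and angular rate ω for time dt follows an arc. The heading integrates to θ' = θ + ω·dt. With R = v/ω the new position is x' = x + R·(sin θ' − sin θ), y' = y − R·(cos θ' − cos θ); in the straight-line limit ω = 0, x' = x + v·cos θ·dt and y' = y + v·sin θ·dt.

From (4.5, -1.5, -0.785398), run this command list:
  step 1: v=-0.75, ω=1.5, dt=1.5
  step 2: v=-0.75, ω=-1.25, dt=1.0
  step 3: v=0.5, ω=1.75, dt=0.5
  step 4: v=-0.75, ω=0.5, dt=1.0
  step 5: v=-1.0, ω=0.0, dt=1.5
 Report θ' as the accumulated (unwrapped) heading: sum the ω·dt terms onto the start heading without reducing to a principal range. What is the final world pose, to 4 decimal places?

step 1: θ'=1.4646 (R=-0.5000) → pose (3.6493, -1.8006, 1.4646)
step 2: θ'=0.2146 (R=0.6000) → pose (3.1804, -2.3232, 0.2146)
step 3: θ'=1.0896 (R=0.2857) → pose (3.3728, -2.1763, 1.0896)
step 4: θ'=1.5896 (R=-1.5000) → pose (3.2028, -2.8987, 1.5896)
step 5: θ'=1.5896 (straight) → pose (3.2310, -4.3985, 1.5896)

(3.2310, -4.3985, 1.5896)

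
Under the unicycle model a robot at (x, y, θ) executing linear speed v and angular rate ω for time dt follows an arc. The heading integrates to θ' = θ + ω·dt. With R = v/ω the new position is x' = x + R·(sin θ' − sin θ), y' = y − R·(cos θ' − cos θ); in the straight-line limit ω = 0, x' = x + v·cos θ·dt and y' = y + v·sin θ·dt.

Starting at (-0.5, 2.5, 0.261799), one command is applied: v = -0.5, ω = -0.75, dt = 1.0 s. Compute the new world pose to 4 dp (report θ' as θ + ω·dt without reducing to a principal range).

(-0.9852, 2.5552, -0.4882)

θ' = 0.2618 + -0.75·1.0 = -0.4882
R = v/ω = -0.5/-0.75 = 0.6667
x' = -0.5 + 0.6667·(sin -0.4882 − sin 0.2618) = -0.9852
y' = 2.5 − 0.6667·(cos -0.4882 − cos 0.2618) = 2.5552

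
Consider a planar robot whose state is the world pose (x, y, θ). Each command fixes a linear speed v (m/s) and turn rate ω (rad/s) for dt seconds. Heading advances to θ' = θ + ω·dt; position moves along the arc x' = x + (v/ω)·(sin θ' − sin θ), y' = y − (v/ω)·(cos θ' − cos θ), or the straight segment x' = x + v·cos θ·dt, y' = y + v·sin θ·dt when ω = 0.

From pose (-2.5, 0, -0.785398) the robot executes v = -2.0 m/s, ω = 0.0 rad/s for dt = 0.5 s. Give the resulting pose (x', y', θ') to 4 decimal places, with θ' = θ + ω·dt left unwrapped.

(-3.2071, 0.7071, -0.7854)

θ' = -0.7854 + 0.0·0.5 = -0.7854
ω = 0 → straight: x' = -2.5 + -2.0·cos(-0.7854)·0.5 = -3.2071
y' = 0 + -2.0·sin(-0.7854)·0.5 = 0.7071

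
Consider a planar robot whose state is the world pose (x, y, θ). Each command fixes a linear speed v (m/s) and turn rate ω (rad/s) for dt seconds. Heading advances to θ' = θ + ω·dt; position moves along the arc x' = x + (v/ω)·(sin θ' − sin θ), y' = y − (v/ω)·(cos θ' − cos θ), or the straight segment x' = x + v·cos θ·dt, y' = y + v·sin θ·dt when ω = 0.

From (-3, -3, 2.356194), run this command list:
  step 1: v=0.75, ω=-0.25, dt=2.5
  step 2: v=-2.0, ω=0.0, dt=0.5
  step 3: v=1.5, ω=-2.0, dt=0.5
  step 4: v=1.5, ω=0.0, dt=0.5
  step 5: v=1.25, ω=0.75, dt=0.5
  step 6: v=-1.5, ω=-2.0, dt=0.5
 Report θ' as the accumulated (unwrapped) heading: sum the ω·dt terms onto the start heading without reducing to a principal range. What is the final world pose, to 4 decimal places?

step 1: θ'=1.7312 (R=-3.0000) → pose (-3.8402, -1.3578, 1.7312)
step 2: θ'=1.7312 (straight) → pose (-3.6805, -2.3450, 1.7312)
step 3: θ'=0.7312 (R=-0.7500) → pose (-3.4409, -1.6669, 0.7312)
step 4: θ'=0.7312 (straight) → pose (-2.8826, -1.1661, 0.7312)
step 5: θ'=1.1062 (R=1.6667) → pose (-2.5056, -0.6722, 1.1062)
step 6: θ'=0.1062 (R=0.7500) → pose (-3.0966, -1.0820, 0.1062)

(-3.0966, -1.0820, 0.1062)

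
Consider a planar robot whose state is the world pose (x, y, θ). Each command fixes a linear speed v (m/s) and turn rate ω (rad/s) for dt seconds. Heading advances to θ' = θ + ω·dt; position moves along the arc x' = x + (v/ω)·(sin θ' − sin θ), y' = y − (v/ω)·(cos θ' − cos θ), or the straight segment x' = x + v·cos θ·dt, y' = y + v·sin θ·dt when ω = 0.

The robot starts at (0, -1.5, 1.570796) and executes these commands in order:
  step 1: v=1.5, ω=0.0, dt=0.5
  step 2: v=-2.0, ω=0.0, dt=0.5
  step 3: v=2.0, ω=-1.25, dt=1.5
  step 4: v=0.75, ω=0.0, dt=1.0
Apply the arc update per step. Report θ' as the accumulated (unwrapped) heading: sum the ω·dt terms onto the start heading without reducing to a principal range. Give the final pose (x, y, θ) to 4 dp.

(2.7948, -0.4481, -0.3042)

step 1: θ'=1.5708 (straight) → pose (0.0000, -0.7500, 1.5708)
step 2: θ'=1.5708 (straight) → pose (0.0000, -1.7500, 1.5708)
step 3: θ'=-0.3042 (R=-1.6000) → pose (2.0793, -0.2235, -0.3042)
step 4: θ'=-0.3042 (straight) → pose (2.7948, -0.4481, -0.3042)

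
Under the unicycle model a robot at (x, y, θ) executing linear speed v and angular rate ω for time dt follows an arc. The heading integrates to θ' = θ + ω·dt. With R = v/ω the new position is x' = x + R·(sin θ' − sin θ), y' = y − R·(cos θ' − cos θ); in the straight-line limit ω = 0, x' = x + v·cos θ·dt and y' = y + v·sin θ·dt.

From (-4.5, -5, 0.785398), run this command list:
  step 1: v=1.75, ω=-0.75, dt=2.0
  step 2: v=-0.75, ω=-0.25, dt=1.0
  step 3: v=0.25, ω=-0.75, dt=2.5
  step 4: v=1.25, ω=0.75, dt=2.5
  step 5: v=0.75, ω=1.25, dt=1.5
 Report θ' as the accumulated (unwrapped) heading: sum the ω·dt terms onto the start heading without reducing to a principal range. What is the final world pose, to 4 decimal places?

(-1.9024, -7.4058, 0.9104)

step 1: θ'=-0.7146 (R=-2.3333) → pose (-1.3210, -4.8874, -0.7146)
step 2: θ'=-0.9646 (R=3.0000) → pose (-1.8205, -4.3306, -0.9646)
step 3: θ'=-2.8396 (R=-0.3333) → pose (-1.9953, -4.8388, -2.8396)
step 4: θ'=-0.9646 (R=1.6667) → pose (-2.8693, -7.3796, -0.9646)
step 5: θ'=0.9104 (R=0.6000) → pose (-1.9024, -7.4058, 0.9104)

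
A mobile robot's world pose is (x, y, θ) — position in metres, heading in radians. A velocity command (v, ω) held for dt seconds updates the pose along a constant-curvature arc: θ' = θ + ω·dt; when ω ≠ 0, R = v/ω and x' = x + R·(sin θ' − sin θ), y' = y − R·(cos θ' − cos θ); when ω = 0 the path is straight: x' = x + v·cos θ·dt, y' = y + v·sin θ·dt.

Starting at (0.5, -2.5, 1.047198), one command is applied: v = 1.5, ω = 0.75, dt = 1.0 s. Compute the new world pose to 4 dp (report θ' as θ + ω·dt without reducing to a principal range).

θ' = 1.0472 + 0.75·1.0 = 1.7972
R = v/ω = 1.5/0.75 = 2.0000
x' = 0.5 + 2.0000·(sin 1.7972 − sin 1.0472) = 0.7169
y' = -2.5 − 2.0000·(cos 1.7972 − cos 1.0472) = -1.0511

(0.7169, -1.0511, 1.7972)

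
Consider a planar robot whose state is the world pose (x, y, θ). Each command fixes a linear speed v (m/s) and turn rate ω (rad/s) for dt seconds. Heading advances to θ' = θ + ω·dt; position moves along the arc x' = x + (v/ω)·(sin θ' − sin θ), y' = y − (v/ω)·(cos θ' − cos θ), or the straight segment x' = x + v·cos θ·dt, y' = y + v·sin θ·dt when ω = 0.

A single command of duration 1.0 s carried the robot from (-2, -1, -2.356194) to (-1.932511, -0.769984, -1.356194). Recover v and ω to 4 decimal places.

v = -0.2500, ω = 1.0000

Δθ = -1.356194 − -2.356194 = 1.000000
ω = Δθ/dt = 1.000000/1.0 = 1.0000
R = −Δy/(cos θ' − cos θ) = -0.2500
v = R·ω = -0.2500·1.0000 = -0.2500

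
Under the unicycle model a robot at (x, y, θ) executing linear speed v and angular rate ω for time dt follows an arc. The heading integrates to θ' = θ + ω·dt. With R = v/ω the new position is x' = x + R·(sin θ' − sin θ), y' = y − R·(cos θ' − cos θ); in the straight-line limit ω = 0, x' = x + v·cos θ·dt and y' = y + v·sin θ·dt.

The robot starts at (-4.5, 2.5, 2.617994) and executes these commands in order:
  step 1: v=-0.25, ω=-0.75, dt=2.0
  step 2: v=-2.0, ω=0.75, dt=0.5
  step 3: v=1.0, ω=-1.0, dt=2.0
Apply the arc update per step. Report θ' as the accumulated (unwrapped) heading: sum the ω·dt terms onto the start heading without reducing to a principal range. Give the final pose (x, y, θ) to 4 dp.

(-3.1451, 1.9026, -0.5070)

step 1: θ'=1.1180 (R=0.3333) → pose (-4.3669, 2.0655, 1.1180)
step 2: θ'=1.4930 (R=-2.6667) → pose (-4.6276, 1.1061, 1.4930)
step 3: θ'=-0.5070 (R=-1.0000) → pose (-3.1451, 1.9026, -0.5070)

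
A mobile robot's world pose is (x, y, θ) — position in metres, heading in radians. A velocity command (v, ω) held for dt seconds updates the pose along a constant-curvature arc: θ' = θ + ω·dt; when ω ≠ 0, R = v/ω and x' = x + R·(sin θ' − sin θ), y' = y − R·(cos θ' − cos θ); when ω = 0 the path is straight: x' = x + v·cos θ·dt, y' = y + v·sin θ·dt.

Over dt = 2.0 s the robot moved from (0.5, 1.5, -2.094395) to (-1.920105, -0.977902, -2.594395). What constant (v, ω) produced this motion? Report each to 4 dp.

Δθ = -2.594395 − -2.094395 = -0.500000
ω = Δθ/dt = -0.500000/2.0 = -0.2500
R = −Δy/(cos θ' − cos θ) = -7.0000
v = R·ω = -7.0000·-0.2500 = 1.7500

v = 1.7500, ω = -0.2500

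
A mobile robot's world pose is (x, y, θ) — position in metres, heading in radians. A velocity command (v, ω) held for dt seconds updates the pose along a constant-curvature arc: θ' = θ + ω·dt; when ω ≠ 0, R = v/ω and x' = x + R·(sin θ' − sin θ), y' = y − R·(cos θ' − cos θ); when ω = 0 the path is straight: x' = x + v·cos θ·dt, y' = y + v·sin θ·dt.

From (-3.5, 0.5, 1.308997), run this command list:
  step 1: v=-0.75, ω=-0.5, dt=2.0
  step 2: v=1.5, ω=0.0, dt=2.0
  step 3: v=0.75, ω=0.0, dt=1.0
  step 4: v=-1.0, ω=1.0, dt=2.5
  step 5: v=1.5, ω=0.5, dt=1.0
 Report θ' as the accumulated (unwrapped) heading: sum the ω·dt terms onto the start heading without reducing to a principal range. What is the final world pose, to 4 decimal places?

(-2.4221, -1.1757, 3.3090)

step 1: θ'=0.3090 (R=1.5000) → pose (-4.4927, -0.5407, 0.3090)
step 2: θ'=0.3090 (straight) → pose (-1.6348, 0.3716, 0.3090)
step 3: θ'=0.3090 (straight) → pose (-0.9203, 0.5997, 0.3090)
step 4: θ'=2.8090 (R=-1.0000) → pose (-0.9427, -1.2982, 2.8090)
step 5: θ'=3.3090 (R=3.0000) → pose (-2.4221, -1.1757, 3.3090)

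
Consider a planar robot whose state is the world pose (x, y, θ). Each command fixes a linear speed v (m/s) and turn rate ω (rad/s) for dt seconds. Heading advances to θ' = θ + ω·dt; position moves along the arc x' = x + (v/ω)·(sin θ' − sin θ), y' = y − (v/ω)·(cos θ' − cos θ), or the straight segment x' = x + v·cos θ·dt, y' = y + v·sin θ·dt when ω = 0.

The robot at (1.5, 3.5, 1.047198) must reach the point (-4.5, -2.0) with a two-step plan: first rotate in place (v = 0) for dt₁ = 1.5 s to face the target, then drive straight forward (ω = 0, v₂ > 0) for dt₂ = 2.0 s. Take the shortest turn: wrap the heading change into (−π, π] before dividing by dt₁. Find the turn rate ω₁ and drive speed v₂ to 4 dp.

heading to target = atan2(-2−3.5, -4.5−1.5) = -2.3996
Δθ = wrap(-2.3996 − 1.0472) = 2.8363; ω₁ = Δθ/dt₁ = 1.8909
distance = √((-4.5−1.5)² + (-2−3.5)²) = 8.1394; v₂ = distance/dt₂ = 4.0697

ω₁ = 1.8909, v₂ = 4.0697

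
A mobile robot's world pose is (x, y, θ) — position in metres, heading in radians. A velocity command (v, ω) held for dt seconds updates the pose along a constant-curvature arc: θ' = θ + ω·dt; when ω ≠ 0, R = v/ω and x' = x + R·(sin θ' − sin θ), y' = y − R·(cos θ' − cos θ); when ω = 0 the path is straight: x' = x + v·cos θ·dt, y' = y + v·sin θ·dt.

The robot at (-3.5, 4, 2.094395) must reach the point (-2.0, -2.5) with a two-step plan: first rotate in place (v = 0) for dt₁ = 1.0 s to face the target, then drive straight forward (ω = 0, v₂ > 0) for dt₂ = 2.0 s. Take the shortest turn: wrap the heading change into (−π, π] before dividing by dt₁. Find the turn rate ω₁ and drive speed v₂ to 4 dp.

ω₁ = 2.8448, v₂ = 3.3354

heading to target = atan2(-2.5−4, -2−-3.5) = -1.3440
Δθ = wrap(-1.3440 − 2.0944) = 2.8448; ω₁ = Δθ/dt₁ = 2.8448
distance = √((-2−-3.5)² + (-2.5−4)²) = 6.6708; v₂ = distance/dt₂ = 3.3354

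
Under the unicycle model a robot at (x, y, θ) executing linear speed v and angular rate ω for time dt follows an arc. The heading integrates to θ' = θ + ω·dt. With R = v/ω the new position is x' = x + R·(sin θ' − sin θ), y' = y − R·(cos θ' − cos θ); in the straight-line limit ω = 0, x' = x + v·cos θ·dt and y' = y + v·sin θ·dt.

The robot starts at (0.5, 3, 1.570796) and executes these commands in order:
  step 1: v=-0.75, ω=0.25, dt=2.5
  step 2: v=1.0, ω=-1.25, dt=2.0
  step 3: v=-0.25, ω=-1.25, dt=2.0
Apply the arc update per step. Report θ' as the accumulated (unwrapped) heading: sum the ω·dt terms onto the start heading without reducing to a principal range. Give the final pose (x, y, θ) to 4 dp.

step 1: θ'=2.1958 (R=-3.0000) → pose (1.0671, 1.2447, 2.1958)
step 2: θ'=-0.3042 (R=-0.8000) → pose (1.9555, 2.4761, -0.3042)
step 3: θ'=-2.8042 (R=0.2000) → pose (1.9492, 2.8556, -2.8042)

(1.9492, 2.8556, -2.8042)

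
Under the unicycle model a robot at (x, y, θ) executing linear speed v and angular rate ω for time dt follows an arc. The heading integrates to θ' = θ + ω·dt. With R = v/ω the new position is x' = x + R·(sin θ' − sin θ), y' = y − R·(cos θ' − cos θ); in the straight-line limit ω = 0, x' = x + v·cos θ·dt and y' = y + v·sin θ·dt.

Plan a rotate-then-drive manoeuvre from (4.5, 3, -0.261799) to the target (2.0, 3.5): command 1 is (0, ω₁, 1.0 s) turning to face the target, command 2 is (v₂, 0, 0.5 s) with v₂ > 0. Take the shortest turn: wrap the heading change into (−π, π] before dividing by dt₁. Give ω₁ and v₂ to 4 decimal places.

heading to target = atan2(3.5−3, 2−4.5) = 2.9442
Δθ = wrap(2.9442 − -0.2618) = -3.0772; ω₁ = Δθ/dt₁ = -3.0772
distance = √((2−4.5)² + (3.5−3)²) = 2.5495; v₂ = distance/dt₂ = 5.0990

ω₁ = -3.0772, v₂ = 5.0990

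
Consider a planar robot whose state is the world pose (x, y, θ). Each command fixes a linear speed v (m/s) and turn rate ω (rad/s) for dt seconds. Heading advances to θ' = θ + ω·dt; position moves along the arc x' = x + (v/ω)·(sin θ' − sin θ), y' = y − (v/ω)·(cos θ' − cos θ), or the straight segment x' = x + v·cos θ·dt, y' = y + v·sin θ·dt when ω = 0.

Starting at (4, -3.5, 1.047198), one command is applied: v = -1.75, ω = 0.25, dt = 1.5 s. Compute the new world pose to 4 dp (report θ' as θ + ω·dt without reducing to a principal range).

θ' = 1.0472 + 0.25·1.5 = 1.4222
R = v/ω = -1.75/0.25 = -7.0000
x' = 4 + -7.0000·(sin 1.4222 − sin 1.0472) = 3.1393
y' = -3.5 − -7.0000·(cos 1.4222 − cos 1.0472) = -5.9636

(3.1393, -5.9636, 1.4222)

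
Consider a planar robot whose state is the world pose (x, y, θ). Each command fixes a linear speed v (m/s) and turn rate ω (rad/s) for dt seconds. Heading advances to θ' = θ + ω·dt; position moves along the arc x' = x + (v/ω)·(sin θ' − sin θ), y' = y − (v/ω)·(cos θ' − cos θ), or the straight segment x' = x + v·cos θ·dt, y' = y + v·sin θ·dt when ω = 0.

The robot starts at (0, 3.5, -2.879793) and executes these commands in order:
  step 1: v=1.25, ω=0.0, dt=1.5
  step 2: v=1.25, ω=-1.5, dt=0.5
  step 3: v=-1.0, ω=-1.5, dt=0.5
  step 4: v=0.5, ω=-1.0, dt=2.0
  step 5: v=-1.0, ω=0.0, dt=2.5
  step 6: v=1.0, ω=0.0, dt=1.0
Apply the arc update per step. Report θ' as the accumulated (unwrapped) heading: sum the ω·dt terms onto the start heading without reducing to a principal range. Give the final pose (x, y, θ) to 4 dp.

step 1: θ'=-2.8798 (straight) → pose (-1.8111, 3.0147, -2.8798)
step 2: θ'=-3.6298 (R=-0.8333) → pose (-2.4177, 3.0837, -3.6298)
step 3: θ'=-4.3798 (R=0.6667) → pose (-2.1002, 2.7125, -4.3798)
step 4: θ'=-6.3798 (R=-0.5000) → pose (-1.5794, 3.3735, -6.3798)
step 5: θ'=-6.3798 (straight) → pose (-4.0677, 3.6146, -6.3798)
step 6: θ'=-6.3798 (straight) → pose (-3.0724, 3.5182, -6.3798)

(-3.0724, 3.5182, -6.3798)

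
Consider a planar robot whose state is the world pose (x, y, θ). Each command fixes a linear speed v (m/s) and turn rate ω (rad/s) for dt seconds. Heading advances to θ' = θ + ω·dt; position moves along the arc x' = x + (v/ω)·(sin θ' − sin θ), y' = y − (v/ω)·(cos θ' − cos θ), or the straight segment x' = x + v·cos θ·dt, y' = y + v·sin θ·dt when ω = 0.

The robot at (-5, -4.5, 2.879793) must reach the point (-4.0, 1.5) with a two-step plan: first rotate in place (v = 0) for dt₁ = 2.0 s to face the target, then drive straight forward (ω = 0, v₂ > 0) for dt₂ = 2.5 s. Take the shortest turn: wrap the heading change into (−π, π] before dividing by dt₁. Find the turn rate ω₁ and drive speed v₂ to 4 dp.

ω₁ = -0.7371, v₂ = 2.4331

heading to target = atan2(1.5−-4.5, -4−-5) = 1.4056
Δθ = wrap(1.4056 − 2.8798) = -1.4741; ω₁ = Δθ/dt₁ = -0.7371
distance = √((-4−-5)² + (1.5−-4.5)²) = 6.0828; v₂ = distance/dt₂ = 2.4331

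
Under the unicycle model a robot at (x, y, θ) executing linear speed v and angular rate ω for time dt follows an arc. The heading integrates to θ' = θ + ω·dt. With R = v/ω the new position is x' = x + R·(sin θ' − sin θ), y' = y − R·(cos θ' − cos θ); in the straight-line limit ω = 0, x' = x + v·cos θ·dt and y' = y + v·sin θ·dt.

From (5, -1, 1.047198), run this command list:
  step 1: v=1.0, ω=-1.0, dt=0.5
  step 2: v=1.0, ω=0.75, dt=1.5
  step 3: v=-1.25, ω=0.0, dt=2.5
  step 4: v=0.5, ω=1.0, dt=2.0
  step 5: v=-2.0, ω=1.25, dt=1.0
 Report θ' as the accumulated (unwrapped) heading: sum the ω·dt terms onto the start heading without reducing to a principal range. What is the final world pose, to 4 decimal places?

step 1: θ'=0.5472 (R=-1.0000) → pose (5.3457, -0.6460, 0.5472)
step 2: θ'=1.6722 (R=1.3333) → pose (5.9785, 0.6276, 1.6722)
step 3: θ'=1.6722 (straight) → pose (6.2948, -2.4813, 1.6722)
step 4: θ'=3.6722 (R=0.5000) → pose (5.5444, -2.1007, 3.6722)
step 5: θ'=4.9222 (R=-1.6000) → pose (6.2996, -0.3875, 4.9222)

(6.2996, -0.3875, 4.9222)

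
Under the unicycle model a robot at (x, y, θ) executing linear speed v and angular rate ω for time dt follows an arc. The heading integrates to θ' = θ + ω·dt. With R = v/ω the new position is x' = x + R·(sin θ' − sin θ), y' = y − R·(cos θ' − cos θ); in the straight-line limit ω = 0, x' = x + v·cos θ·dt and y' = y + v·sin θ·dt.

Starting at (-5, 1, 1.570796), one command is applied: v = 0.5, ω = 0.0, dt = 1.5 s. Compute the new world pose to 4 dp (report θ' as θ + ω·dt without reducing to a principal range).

θ' = 1.5708 + 0.0·1.5 = 1.5708
ω = 0 → straight: x' = -5 + 0.5·cos(1.5708)·1.5 = -5.0000
y' = 1 + 0.5·sin(1.5708)·1.5 = 1.7500

(-5.0000, 1.7500, 1.5708)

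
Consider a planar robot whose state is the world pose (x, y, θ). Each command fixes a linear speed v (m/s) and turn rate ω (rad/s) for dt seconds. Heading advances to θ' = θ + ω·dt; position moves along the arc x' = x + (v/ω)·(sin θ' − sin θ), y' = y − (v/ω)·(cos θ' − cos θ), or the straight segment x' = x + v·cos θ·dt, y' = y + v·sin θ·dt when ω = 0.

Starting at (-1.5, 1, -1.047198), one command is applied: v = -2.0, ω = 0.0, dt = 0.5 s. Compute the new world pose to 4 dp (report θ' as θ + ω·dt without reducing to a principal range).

θ' = -1.0472 + 0.0·0.5 = -1.0472
ω = 0 → straight: x' = -1.5 + -2.0·cos(-1.0472)·0.5 = -2.0000
y' = 1 + -2.0·sin(-1.0472)·0.5 = 1.8660

(-2.0000, 1.8660, -1.0472)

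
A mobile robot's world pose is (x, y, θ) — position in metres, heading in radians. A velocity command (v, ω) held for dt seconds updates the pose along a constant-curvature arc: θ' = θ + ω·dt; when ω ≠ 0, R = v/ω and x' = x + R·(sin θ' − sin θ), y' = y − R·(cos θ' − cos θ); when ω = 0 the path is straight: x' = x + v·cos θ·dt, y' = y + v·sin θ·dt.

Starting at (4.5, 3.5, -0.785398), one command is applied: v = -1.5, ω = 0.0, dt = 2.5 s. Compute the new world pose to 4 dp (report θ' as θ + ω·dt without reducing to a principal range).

(1.8483, 6.1516, -0.7854)

θ' = -0.7854 + 0.0·2.5 = -0.7854
ω = 0 → straight: x' = 4.5 + -1.5·cos(-0.7854)·2.5 = 1.8483
y' = 3.5 + -1.5·sin(-0.7854)·2.5 = 6.1516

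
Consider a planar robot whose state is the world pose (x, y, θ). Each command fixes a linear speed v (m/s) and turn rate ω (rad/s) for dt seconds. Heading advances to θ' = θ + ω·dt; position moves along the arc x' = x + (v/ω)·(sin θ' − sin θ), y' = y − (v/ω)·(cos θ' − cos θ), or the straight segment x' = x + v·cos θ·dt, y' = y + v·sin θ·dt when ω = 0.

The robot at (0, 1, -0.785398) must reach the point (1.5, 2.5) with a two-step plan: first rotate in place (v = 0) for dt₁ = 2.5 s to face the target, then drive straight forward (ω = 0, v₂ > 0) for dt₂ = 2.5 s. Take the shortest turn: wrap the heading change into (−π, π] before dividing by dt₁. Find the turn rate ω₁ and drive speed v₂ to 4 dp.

ω₁ = 0.6283, v₂ = 0.8485

heading to target = atan2(2.5−1, 1.5−0) = 0.7854
Δθ = wrap(0.7854 − -0.7854) = 1.5708; ω₁ = Δθ/dt₁ = 0.6283
distance = √((1.5−0)² + (2.5−1)²) = 2.1213; v₂ = distance/dt₂ = 0.8485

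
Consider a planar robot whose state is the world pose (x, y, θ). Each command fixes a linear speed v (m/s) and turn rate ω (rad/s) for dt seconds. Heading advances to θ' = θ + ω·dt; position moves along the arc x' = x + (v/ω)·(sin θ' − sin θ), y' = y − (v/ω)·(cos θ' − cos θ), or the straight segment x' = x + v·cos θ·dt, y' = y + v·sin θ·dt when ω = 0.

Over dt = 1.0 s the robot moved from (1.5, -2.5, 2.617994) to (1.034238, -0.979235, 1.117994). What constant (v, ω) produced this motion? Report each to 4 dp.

v = 1.7500, ω = -1.5000

Δθ = 1.117994 − 2.617994 = -1.500000
ω = Δθ/dt = -1.500000/1.0 = -1.5000
R = −Δy/(cos θ' − cos θ) = -1.1667
v = R·ω = -1.1667·-1.5000 = 1.7500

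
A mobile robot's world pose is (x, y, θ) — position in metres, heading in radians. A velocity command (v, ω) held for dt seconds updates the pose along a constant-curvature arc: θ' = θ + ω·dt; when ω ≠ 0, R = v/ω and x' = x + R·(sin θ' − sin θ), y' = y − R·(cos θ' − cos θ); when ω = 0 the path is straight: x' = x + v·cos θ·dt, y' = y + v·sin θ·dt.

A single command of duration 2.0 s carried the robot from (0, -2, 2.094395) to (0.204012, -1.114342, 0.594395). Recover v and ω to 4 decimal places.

v = 0.5000, ω = -0.7500

Δθ = 0.594395 − 2.094395 = -1.500000
ω = Δθ/dt = -1.500000/2.0 = -0.7500
R = −Δy/(cos θ' − cos θ) = -0.6667
v = R·ω = -0.6667·-0.7500 = 0.5000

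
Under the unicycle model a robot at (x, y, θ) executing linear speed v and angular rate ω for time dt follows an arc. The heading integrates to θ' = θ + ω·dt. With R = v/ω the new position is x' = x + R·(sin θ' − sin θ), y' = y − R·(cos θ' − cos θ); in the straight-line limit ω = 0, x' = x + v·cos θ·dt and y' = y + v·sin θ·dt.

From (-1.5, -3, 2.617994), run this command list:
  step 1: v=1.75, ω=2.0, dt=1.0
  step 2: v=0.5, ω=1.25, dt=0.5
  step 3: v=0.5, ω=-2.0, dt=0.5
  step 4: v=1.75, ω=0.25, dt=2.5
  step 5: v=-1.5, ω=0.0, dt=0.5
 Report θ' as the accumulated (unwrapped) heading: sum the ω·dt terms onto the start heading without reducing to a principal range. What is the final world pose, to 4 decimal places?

step 1: θ'=4.6180 (R=0.8750) → pose (-2.8086, -3.6753, 4.6180)
step 2: θ'=5.2430 (R=0.4000) → pose (-2.7554, -3.9154, 5.2430)
step 3: θ'=4.2430 (R=-0.2500) → pose (-2.7481, -4.1550, 4.2430)
step 4: θ'=4.8680 (R=7.0000) → pose (-3.4206, -8.4063, 4.8680)
step 5: θ'=4.8680 (straight) → pose (-3.5368, -7.6654, 4.8680)

(-3.5368, -7.6654, 4.8680)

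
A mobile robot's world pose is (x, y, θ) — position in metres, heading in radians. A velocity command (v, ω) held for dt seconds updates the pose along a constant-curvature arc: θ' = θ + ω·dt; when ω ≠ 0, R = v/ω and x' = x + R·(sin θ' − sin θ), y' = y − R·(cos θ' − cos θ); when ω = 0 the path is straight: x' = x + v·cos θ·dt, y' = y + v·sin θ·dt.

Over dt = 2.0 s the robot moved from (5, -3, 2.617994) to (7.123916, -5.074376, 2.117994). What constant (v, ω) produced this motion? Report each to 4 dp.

Δθ = 2.117994 − 2.617994 = -0.500000
ω = Δθ/dt = -0.500000/2.0 = -0.2500
R = Δx/(sin θ' − sin θ) = 6.0000
v = R·ω = 6.0000·-0.2500 = -1.5000

v = -1.5000, ω = -0.2500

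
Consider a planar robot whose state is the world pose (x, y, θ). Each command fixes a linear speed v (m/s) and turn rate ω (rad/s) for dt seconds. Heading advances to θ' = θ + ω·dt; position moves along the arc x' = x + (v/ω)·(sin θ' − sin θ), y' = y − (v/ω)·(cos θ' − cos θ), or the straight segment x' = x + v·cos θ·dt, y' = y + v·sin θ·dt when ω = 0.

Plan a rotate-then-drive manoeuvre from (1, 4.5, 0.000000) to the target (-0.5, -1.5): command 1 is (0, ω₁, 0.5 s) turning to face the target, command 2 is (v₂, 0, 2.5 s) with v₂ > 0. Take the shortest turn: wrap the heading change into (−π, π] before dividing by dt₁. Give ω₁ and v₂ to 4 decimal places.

ω₁ = -3.6315, v₂ = 2.4739

heading to target = atan2(-1.5−4.5, -0.5−1) = -1.8158
Δθ = wrap(-1.8158 − 0.0000) = -1.8158; ω₁ = Δθ/dt₁ = -3.6315
distance = √((-0.5−1)² + (-1.5−4.5)²) = 6.1847; v₂ = distance/dt₂ = 2.4739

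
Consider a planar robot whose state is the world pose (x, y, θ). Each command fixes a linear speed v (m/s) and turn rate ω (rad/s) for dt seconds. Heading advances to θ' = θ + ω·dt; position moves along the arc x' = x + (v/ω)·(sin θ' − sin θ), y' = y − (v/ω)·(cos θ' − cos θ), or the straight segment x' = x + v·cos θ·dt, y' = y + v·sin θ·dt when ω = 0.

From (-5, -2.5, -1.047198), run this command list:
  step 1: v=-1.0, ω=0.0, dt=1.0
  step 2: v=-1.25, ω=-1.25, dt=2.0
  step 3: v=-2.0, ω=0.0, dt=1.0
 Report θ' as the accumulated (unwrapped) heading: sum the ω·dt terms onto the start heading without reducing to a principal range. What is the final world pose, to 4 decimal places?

(-2.4017, -1.0043, -3.5472)

step 1: θ'=-1.0472 (straight) → pose (-5.5000, -1.6340, -1.0472)
step 2: θ'=-3.5472 (R=1.0000) → pose (-4.2394, -0.2151, -3.5472)
step 3: θ'=-3.5472 (straight) → pose (-2.4017, -1.0043, -3.5472)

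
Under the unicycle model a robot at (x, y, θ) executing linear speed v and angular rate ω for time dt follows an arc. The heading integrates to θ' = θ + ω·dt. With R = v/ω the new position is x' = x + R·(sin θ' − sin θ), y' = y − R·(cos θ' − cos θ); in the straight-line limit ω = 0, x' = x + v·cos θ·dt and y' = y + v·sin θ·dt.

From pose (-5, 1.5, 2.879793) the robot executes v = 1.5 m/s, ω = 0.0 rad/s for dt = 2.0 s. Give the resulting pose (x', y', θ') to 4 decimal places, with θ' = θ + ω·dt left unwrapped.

(-7.8978, 2.2765, 2.8798)

θ' = 2.8798 + 0.0·2.0 = 2.8798
ω = 0 → straight: x' = -5 + 1.5·cos(2.8798)·2.0 = -7.8978
y' = 1.5 + 1.5·sin(2.8798)·2.0 = 2.2765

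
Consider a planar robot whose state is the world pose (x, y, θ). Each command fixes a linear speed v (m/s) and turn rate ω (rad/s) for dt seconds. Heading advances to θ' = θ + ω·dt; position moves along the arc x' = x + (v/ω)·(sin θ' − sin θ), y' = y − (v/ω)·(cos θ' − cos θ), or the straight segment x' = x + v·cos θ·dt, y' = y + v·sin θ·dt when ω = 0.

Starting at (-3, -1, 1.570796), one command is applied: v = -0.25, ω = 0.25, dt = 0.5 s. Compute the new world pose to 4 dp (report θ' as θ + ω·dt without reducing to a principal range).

θ' = 1.5708 + 0.25·0.5 = 1.6958
R = v/ω = -0.25/0.25 = -1.0000
x' = -3 + -1.0000·(sin 1.6958 − sin 1.5708) = -2.9922
y' = -1 − -1.0000·(cos 1.6958 − cos 1.5708) = -1.1247

(-2.9922, -1.1247, 1.6958)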